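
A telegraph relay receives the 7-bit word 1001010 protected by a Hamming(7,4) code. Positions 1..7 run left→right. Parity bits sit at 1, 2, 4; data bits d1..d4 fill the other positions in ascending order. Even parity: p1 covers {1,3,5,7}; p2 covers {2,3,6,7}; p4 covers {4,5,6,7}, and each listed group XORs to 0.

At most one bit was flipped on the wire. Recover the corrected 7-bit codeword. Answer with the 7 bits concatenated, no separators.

s1 (pos 1,3,5,7): 1⊕0⊕0⊕0 = 1
s2 (pos 2,3,6,7): 0⊕0⊕1⊕0 = 1
s4 (pos 4,5,6,7): 1⊕0⊕1⊕0 = 0
Syndrome s4…s1 = 011 → error at position 3.
Flip position 3: 1001010 → 1011010

1011010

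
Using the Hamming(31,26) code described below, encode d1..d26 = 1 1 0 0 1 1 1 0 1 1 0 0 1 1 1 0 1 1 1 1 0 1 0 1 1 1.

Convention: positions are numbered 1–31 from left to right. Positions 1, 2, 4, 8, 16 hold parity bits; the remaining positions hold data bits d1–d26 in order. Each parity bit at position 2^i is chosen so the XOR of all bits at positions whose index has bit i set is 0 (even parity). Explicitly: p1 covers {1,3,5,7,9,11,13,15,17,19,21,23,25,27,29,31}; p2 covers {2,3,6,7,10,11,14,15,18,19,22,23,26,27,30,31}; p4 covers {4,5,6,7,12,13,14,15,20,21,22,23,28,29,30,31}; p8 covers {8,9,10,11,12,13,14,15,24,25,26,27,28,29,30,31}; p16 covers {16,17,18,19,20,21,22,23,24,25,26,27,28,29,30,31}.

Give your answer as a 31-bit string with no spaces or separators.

Place data at non-parity positions: p1 p2 1 p4 1 0 0 p8 1 1 1 0 1 1 0 p16 0 1 1 1 0 1 1 1 1 0 1 0 1 1 1
p1 (pos 1,3,5,7,9,11,13,15,17,19,21,23,25,27,29,31): XOR of data positions = 1⊕1⊕0⊕1⊕1⊕1⊕0⊕0⊕1⊕0⊕1⊕1⊕1⊕1⊕1 = 1
p2 (pos 2,3,6,7,10,11,14,15,18,19,22,23,26,27,30,31): XOR of data positions = 1⊕0⊕0⊕1⊕1⊕1⊕0⊕1⊕1⊕1⊕1⊕0⊕1⊕1⊕1 = 1
p4 (pos 4,5,6,7,12,13,14,15,20,21,22,23,28,29,30,31): XOR of data positions = 1⊕0⊕0⊕0⊕1⊕1⊕0⊕1⊕0⊕1⊕1⊕0⊕1⊕1⊕1 = 1
p8 (pos 8,9,10,11,12,13,14,15,24,25,26,27,28,29,30,31): XOR of data positions = 1⊕1⊕1⊕0⊕1⊕1⊕0⊕1⊕1⊕0⊕1⊕0⊕1⊕1⊕1 = 1
p16 (pos 16,17,18,19,20,21,22,23,24,25,26,27,28,29,30,31): XOR of data positions = 0⊕1⊕1⊕1⊕0⊕1⊕1⊕1⊕1⊕0⊕1⊕0⊕1⊕1⊕1 = 1
Codeword: 1111100111101101011101111010111

1111100111101101011101111010111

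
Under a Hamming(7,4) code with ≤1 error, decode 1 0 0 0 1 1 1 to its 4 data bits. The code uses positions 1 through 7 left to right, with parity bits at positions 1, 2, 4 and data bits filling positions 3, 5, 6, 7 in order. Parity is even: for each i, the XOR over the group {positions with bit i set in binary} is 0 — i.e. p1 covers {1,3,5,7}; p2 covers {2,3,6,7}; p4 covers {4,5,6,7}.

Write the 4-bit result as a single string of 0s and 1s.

0011

s1 (pos 1,3,5,7): 1⊕0⊕1⊕1 = 1
s2 (pos 2,3,6,7): 0⊕0⊕1⊕1 = 0
s4 (pos 4,5,6,7): 0⊕1⊕1⊕1 = 1
Syndrome s4…s1 = 101 → error at position 5.
Flip position 5: 1000111 → 1000011
Read data bits from positions 3,5,6,7: 0011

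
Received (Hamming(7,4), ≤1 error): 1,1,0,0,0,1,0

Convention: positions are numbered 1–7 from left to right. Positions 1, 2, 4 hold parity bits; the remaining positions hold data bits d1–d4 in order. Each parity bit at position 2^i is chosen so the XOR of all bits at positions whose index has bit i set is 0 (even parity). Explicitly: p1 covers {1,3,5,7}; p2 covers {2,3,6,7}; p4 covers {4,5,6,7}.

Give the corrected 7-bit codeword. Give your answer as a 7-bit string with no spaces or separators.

1100110

s1 (pos 1,3,5,7): 1⊕0⊕0⊕0 = 1
s2 (pos 2,3,6,7): 1⊕0⊕1⊕0 = 0
s4 (pos 4,5,6,7): 0⊕0⊕1⊕0 = 1
Syndrome s4…s1 = 101 → error at position 5.
Flip position 5: 1100010 → 1100110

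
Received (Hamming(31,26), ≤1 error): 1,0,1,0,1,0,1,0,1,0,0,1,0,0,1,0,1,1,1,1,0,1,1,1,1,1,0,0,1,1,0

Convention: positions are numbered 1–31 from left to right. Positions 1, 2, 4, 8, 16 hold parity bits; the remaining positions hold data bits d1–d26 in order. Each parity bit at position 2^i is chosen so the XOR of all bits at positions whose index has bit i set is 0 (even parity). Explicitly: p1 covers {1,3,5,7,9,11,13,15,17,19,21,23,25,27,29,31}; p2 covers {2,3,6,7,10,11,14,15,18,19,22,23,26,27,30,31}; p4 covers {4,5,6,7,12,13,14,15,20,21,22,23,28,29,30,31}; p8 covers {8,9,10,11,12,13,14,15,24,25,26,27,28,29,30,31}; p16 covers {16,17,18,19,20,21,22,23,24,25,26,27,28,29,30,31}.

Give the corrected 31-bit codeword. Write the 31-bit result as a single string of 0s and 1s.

1010101010010010111101011100110

s1 (pos 1,3,5,7,9,11,13,15,17,19,21,23,25,27,29,31): 1⊕1⊕1⊕1⊕1⊕0⊕0⊕1⊕1⊕1⊕0⊕1⊕1⊕0⊕1⊕0 = 1
s2 (pos 2,3,6,7,10,11,14,15,18,19,22,23,26,27,30,31): 0⊕1⊕0⊕1⊕0⊕0⊕0⊕1⊕1⊕1⊕1⊕1⊕1⊕0⊕1⊕0 = 1
s4 (pos 4,5,6,7,12,13,14,15,20,21,22,23,28,29,30,31): 0⊕1⊕0⊕1⊕1⊕0⊕0⊕1⊕1⊕0⊕1⊕1⊕0⊕1⊕1⊕0 = 1
s8 (pos 8,9,10,11,12,13,14,15,24,25,26,27,28,29,30,31): 0⊕1⊕0⊕0⊕1⊕0⊕0⊕1⊕1⊕1⊕1⊕0⊕0⊕1⊕1⊕0 = 0
s16 (pos 16,17,18,19,20,21,22,23,24,25,26,27,28,29,30,31): 0⊕1⊕1⊕1⊕1⊕0⊕1⊕1⊕1⊕1⊕1⊕0⊕0⊕1⊕1⊕0 = 1
Syndrome s16…s1 = 10111 → error at position 23.
Flip position 23: 1010101010010010111101111100110 → 1010101010010010111101011100110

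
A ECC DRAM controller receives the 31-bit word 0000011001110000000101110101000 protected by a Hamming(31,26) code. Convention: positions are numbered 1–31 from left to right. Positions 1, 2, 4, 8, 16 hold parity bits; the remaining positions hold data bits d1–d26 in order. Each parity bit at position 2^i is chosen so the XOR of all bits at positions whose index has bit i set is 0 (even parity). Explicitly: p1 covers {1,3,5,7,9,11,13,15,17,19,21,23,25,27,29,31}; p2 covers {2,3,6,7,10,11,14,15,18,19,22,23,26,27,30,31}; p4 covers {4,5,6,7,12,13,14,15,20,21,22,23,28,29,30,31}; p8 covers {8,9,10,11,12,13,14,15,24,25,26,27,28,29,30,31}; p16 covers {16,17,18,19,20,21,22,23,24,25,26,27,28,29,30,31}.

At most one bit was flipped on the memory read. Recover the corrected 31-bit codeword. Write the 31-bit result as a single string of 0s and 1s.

s1 (pos 1,3,5,7,9,11,13,15,17,19,21,23,25,27,29,31): 0⊕0⊕0⊕1⊕0⊕1⊕0⊕0⊕0⊕0⊕0⊕1⊕0⊕0⊕0⊕0 = 1
s2 (pos 2,3,6,7,10,11,14,15,18,19,22,23,26,27,30,31): 0⊕0⊕1⊕1⊕1⊕1⊕0⊕0⊕0⊕0⊕1⊕1⊕1⊕0⊕0⊕0 = 1
s4 (pos 4,5,6,7,12,13,14,15,20,21,22,23,28,29,30,31): 0⊕0⊕1⊕1⊕1⊕0⊕0⊕0⊕1⊕0⊕1⊕1⊕1⊕0⊕0⊕0 = 1
s8 (pos 8,9,10,11,12,13,14,15,24,25,26,27,28,29,30,31): 0⊕0⊕1⊕1⊕1⊕0⊕0⊕0⊕1⊕0⊕1⊕0⊕1⊕0⊕0⊕0 = 0
s16 (pos 16,17,18,19,20,21,22,23,24,25,26,27,28,29,30,31): 0⊕0⊕0⊕0⊕1⊕0⊕1⊕1⊕1⊕0⊕1⊕0⊕1⊕0⊕0⊕0 = 0
Syndrome s16…s1 = 00111 → error at position 7.
Flip position 7: 0000011001110000000101110101000 → 0000010001110000000101110101000

0000010001110000000101110101000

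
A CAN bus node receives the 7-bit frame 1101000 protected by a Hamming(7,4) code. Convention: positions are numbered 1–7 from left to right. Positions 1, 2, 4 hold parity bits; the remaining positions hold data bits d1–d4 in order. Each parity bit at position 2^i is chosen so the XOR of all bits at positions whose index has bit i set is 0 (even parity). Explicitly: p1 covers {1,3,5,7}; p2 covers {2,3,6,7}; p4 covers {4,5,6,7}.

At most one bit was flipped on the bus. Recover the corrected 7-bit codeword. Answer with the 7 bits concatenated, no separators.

1101001

s1 (pos 1,3,5,7): 1⊕0⊕0⊕0 = 1
s2 (pos 2,3,6,7): 1⊕0⊕0⊕0 = 1
s4 (pos 4,5,6,7): 1⊕0⊕0⊕0 = 1
Syndrome s4…s1 = 111 → error at position 7.
Flip position 7: 1101000 → 1101001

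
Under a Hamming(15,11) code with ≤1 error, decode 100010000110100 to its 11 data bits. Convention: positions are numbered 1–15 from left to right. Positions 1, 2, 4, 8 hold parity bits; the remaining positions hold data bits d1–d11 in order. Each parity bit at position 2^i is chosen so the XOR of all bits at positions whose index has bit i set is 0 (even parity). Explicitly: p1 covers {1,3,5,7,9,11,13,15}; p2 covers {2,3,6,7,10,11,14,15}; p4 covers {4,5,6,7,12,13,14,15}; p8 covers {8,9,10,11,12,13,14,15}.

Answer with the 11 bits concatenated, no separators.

s1 (pos 1,3,5,7,9,11,13,15): 1⊕0⊕1⊕0⊕0⊕1⊕1⊕0 = 0
s2 (pos 2,3,6,7,10,11,14,15): 0⊕0⊕0⊕0⊕1⊕1⊕0⊕0 = 0
s4 (pos 4,5,6,7,12,13,14,15): 0⊕1⊕0⊕0⊕0⊕1⊕0⊕0 = 0
s8 (pos 8,9,10,11,12,13,14,15): 0⊕0⊕1⊕1⊕0⊕1⊕0⊕0 = 1
Syndrome s8…s1 = 1000 → error at position 8.
Flip position 8: 100010000110100 → 100010010110100
Read data bits from positions 3,5,6,7,9,10,11,12,13,14,15: 01000110100

01000110100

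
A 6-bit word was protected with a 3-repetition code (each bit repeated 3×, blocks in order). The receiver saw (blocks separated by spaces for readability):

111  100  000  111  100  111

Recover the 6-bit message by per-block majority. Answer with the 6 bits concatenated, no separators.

Block 1 (111): 3 ones → 1
Block 2 (100): 1 one → 0
Block 3 (000): 0 ones → 0
Block 4 (111): 3 ones → 1
Block 5 (100): 1 one → 0
Block 6 (111): 3 ones → 1

100101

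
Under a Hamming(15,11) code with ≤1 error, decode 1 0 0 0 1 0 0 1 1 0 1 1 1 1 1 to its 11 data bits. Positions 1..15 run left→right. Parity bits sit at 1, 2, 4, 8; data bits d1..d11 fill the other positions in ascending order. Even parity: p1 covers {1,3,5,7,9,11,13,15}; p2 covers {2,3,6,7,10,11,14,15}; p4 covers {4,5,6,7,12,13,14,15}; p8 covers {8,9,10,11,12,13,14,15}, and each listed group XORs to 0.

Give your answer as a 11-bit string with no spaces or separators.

s1 (pos 1,3,5,7,9,11,13,15): 1⊕0⊕1⊕0⊕1⊕1⊕1⊕1 = 0
s2 (pos 2,3,6,7,10,11,14,15): 0⊕0⊕0⊕0⊕0⊕1⊕1⊕1 = 1
s4 (pos 4,5,6,7,12,13,14,15): 0⊕1⊕0⊕0⊕1⊕1⊕1⊕1 = 1
s8 (pos 8,9,10,11,12,13,14,15): 1⊕1⊕0⊕1⊕1⊕1⊕1⊕1 = 1
Syndrome s8…s1 = 1110 → error at position 14.
Flip position 14: 100010011011111 → 100010011011101
Read data bits from positions 3,5,6,7,9,10,11,12,13,14,15: 01001011101

01001011101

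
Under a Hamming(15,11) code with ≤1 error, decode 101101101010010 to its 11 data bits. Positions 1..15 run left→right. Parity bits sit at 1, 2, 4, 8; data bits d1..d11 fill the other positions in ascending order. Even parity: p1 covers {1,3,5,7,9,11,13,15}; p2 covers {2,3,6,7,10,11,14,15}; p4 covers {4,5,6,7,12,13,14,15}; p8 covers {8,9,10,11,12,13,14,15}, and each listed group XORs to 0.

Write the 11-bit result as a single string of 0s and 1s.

10111000010

s1 (pos 1,3,5,7,9,11,13,15): 1⊕1⊕0⊕1⊕1⊕1⊕0⊕0 = 1
s2 (pos 2,3,6,7,10,11,14,15): 0⊕1⊕1⊕1⊕0⊕1⊕1⊕0 = 1
s4 (pos 4,5,6,7,12,13,14,15): 1⊕0⊕1⊕1⊕0⊕0⊕1⊕0 = 0
s8 (pos 8,9,10,11,12,13,14,15): 0⊕1⊕0⊕1⊕0⊕0⊕1⊕0 = 1
Syndrome s8…s1 = 1011 → error at position 11.
Flip position 11: 101101101010010 → 101101101000010
Read data bits from positions 3,5,6,7,9,10,11,12,13,14,15: 10111000010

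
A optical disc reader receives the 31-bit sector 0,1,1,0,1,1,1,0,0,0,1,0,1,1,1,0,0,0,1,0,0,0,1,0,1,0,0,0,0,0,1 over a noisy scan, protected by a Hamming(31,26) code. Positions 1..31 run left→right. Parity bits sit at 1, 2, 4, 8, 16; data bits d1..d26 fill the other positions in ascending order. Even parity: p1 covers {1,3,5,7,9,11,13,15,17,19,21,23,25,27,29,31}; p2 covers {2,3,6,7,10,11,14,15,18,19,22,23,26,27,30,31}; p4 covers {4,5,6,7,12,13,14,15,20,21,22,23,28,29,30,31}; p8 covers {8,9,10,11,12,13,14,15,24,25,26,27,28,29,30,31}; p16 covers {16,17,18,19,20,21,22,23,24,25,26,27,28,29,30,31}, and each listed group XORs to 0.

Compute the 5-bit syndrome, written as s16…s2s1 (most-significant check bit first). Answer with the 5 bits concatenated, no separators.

s1 (pos 1,3,5,7,9,11,13,15,17,19,21,23,25,27,29,31): 0⊕1⊕1⊕1⊕0⊕1⊕1⊕1⊕0⊕1⊕0⊕1⊕1⊕0⊕0⊕1 = 0
s2 (pos 2,3,6,7,10,11,14,15,18,19,22,23,26,27,30,31): 1⊕1⊕1⊕1⊕0⊕1⊕1⊕1⊕0⊕1⊕0⊕1⊕0⊕0⊕0⊕1 = 0
s4 (pos 4,5,6,7,12,13,14,15,20,21,22,23,28,29,30,31): 0⊕1⊕1⊕1⊕0⊕1⊕1⊕1⊕0⊕0⊕0⊕1⊕0⊕0⊕0⊕1 = 0
s8 (pos 8,9,10,11,12,13,14,15,24,25,26,27,28,29,30,31): 0⊕0⊕0⊕1⊕0⊕1⊕1⊕1⊕0⊕1⊕0⊕0⊕0⊕0⊕0⊕1 = 0
s16 (pos 16,17,18,19,20,21,22,23,24,25,26,27,28,29,30,31): 0⊕0⊕0⊕1⊕0⊕0⊕0⊕1⊕0⊕1⊕0⊕0⊕0⊕0⊕0⊕1 = 0
Syndrome s16…s1 = 00000 → no error.

00000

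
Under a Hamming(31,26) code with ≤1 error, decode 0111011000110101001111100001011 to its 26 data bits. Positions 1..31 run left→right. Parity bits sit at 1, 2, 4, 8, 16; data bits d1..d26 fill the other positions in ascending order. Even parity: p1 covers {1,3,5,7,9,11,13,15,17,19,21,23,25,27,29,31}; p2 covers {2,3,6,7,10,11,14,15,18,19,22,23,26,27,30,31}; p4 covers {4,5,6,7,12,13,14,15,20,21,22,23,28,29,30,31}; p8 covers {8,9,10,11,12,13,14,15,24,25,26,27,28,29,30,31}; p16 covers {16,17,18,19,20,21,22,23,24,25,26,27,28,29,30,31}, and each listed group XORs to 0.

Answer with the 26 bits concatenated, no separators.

s1 (pos 1,3,5,7,9,11,13,15,17,19,21,23,25,27,29,31): 0⊕1⊕0⊕1⊕0⊕1⊕0⊕0⊕0⊕1⊕1⊕1⊕0⊕0⊕0⊕1 = 1
s2 (pos 2,3,6,7,10,11,14,15,18,19,22,23,26,27,30,31): 1⊕1⊕1⊕1⊕0⊕1⊕1⊕0⊕0⊕1⊕1⊕1⊕0⊕0⊕1⊕1 = 1
s4 (pos 4,5,6,7,12,13,14,15,20,21,22,23,28,29,30,31): 1⊕0⊕1⊕1⊕1⊕0⊕1⊕0⊕1⊕1⊕1⊕1⊕1⊕0⊕1⊕1 = 0
s8 (pos 8,9,10,11,12,13,14,15,24,25,26,27,28,29,30,31): 0⊕0⊕0⊕1⊕1⊕0⊕1⊕0⊕0⊕0⊕0⊕0⊕1⊕0⊕1⊕1 = 0
s16 (pos 16,17,18,19,20,21,22,23,24,25,26,27,28,29,30,31): 1⊕0⊕0⊕1⊕1⊕1⊕1⊕1⊕0⊕0⊕0⊕0⊕1⊕0⊕1⊕1 = 1
Syndrome s16…s1 = 10011 → error at position 19.
Flip position 19: 0111011000110101001111100001011 → 0111011000110101000111100001011
Read data bits from positions 3,5,6,7,9,10,11,12,13,14,15,17,18,19,20,21,22,23,24,25,26,27,28,29,30,31: 10110011010000111100001011

10110011010000111100001011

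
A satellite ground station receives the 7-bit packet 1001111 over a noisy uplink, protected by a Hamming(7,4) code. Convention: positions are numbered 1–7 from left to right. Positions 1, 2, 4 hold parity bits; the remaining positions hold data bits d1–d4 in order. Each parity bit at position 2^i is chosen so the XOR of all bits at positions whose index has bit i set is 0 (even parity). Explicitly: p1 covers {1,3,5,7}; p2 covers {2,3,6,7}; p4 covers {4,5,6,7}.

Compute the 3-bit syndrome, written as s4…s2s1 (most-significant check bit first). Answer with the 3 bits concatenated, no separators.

s1 (pos 1,3,5,7): 1⊕0⊕1⊕1 = 1
s2 (pos 2,3,6,7): 0⊕0⊕1⊕1 = 0
s4 (pos 4,5,6,7): 1⊕1⊕1⊕1 = 0
Syndrome s4…s1 = 001 → error at position 1.

001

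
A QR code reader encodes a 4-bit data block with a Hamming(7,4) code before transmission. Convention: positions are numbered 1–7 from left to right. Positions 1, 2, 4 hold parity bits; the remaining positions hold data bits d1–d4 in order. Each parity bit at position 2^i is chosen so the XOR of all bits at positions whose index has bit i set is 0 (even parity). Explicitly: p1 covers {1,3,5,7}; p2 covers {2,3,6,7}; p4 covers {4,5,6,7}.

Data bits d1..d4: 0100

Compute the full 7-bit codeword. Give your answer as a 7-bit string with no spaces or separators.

Place data at non-parity positions: p1 p2 0 p4 1 0 0
p1 (pos 1,3,5,7): XOR of data positions = 0⊕1⊕0 = 1
p2 (pos 2,3,6,7): XOR of data positions = 0⊕0⊕0 = 0
p4 (pos 4,5,6,7): XOR of data positions = 1⊕0⊕0 = 1
Codeword: 1001100

1001100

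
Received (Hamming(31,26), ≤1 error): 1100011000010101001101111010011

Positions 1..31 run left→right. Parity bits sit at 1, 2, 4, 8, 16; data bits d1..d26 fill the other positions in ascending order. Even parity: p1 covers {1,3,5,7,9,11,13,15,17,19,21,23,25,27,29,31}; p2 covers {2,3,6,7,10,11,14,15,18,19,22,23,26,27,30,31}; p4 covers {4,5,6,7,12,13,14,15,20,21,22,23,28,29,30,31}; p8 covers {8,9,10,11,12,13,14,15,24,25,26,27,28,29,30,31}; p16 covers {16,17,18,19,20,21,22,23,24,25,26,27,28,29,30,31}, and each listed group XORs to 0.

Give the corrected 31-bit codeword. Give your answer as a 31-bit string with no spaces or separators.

1100011000011101001101111010011

s1 (pos 1,3,5,7,9,11,13,15,17,19,21,23,25,27,29,31): 1⊕0⊕0⊕1⊕0⊕0⊕0⊕0⊕0⊕1⊕0⊕1⊕1⊕1⊕0⊕1 = 1
s2 (pos 2,3,6,7,10,11,14,15,18,19,22,23,26,27,30,31): 1⊕0⊕1⊕1⊕0⊕0⊕1⊕0⊕0⊕1⊕1⊕1⊕0⊕1⊕1⊕1 = 0
s4 (pos 4,5,6,7,12,13,14,15,20,21,22,23,28,29,30,31): 0⊕0⊕1⊕1⊕1⊕0⊕1⊕0⊕1⊕0⊕1⊕1⊕0⊕0⊕1⊕1 = 1
s8 (pos 8,9,10,11,12,13,14,15,24,25,26,27,28,29,30,31): 0⊕0⊕0⊕0⊕1⊕0⊕1⊕0⊕1⊕1⊕0⊕1⊕0⊕0⊕1⊕1 = 1
s16 (pos 16,17,18,19,20,21,22,23,24,25,26,27,28,29,30,31): 1⊕0⊕0⊕1⊕1⊕0⊕1⊕1⊕1⊕1⊕0⊕1⊕0⊕0⊕1⊕1 = 0
Syndrome s16…s1 = 01101 → error at position 13.
Flip position 13: 1100011000010101001101111010011 → 1100011000011101001101111010011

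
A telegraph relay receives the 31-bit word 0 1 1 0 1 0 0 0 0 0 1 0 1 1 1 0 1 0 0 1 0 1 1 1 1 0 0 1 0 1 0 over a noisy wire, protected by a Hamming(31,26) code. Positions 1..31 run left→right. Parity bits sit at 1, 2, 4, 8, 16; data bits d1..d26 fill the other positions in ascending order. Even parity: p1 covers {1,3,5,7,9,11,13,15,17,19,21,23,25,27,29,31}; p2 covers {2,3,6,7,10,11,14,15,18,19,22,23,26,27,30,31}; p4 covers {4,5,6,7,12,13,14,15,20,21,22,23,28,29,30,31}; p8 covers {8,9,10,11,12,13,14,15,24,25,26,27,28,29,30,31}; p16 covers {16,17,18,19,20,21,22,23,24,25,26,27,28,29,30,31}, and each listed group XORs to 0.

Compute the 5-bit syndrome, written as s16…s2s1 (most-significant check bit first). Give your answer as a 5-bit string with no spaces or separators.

00100

s1 (pos 1,3,5,7,9,11,13,15,17,19,21,23,25,27,29,31): 0⊕1⊕1⊕0⊕0⊕1⊕1⊕1⊕1⊕0⊕0⊕1⊕1⊕0⊕0⊕0 = 0
s2 (pos 2,3,6,7,10,11,14,15,18,19,22,23,26,27,30,31): 1⊕1⊕0⊕0⊕0⊕1⊕1⊕1⊕0⊕0⊕1⊕1⊕0⊕0⊕1⊕0 = 0
s4 (pos 4,5,6,7,12,13,14,15,20,21,22,23,28,29,30,31): 0⊕1⊕0⊕0⊕0⊕1⊕1⊕1⊕1⊕0⊕1⊕1⊕1⊕0⊕1⊕0 = 1
s8 (pos 8,9,10,11,12,13,14,15,24,25,26,27,28,29,30,31): 0⊕0⊕0⊕1⊕0⊕1⊕1⊕1⊕1⊕1⊕0⊕0⊕1⊕0⊕1⊕0 = 0
s16 (pos 16,17,18,19,20,21,22,23,24,25,26,27,28,29,30,31): 0⊕1⊕0⊕0⊕1⊕0⊕1⊕1⊕1⊕1⊕0⊕0⊕1⊕0⊕1⊕0 = 0
Syndrome s16…s1 = 00100 → error at position 4.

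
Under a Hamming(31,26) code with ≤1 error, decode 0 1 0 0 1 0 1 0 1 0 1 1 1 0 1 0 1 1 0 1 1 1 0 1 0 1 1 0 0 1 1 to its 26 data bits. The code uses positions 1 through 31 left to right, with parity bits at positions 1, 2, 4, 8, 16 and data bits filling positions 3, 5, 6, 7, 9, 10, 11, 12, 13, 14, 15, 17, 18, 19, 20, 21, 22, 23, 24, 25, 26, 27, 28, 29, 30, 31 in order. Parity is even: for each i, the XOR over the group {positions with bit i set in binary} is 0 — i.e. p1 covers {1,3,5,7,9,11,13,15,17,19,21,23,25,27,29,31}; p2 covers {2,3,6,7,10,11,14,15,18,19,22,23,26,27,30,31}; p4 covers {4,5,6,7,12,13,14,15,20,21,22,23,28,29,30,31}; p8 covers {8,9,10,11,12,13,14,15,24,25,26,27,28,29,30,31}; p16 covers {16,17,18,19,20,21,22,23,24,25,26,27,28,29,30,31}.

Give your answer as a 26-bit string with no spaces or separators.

01011011101110111010110011

s1 (pos 1,3,5,7,9,11,13,15,17,19,21,23,25,27,29,31): 0⊕0⊕1⊕1⊕1⊕1⊕1⊕1⊕1⊕0⊕1⊕0⊕0⊕1⊕0⊕1 = 0
s2 (pos 2,3,6,7,10,11,14,15,18,19,22,23,26,27,30,31): 1⊕0⊕0⊕1⊕0⊕1⊕0⊕1⊕1⊕0⊕1⊕0⊕1⊕1⊕1⊕1 = 0
s4 (pos 4,5,6,7,12,13,14,15,20,21,22,23,28,29,30,31): 0⊕1⊕0⊕1⊕1⊕1⊕0⊕1⊕1⊕1⊕1⊕0⊕0⊕0⊕1⊕1 = 0
s8 (pos 8,9,10,11,12,13,14,15,24,25,26,27,28,29,30,31): 0⊕1⊕0⊕1⊕1⊕1⊕0⊕1⊕1⊕0⊕1⊕1⊕0⊕0⊕1⊕1 = 0
s16 (pos 16,17,18,19,20,21,22,23,24,25,26,27,28,29,30,31): 0⊕1⊕1⊕0⊕1⊕1⊕1⊕0⊕1⊕0⊕1⊕1⊕0⊕0⊕1⊕1 = 0
Syndrome s16…s1 = 00000 → no error.
Read data bits from positions 3,5,6,7,9,10,11,12,13,14,15,17,18,19,20,21,22,23,24,25,26,27,28,29,30,31: 01011011101110111010110011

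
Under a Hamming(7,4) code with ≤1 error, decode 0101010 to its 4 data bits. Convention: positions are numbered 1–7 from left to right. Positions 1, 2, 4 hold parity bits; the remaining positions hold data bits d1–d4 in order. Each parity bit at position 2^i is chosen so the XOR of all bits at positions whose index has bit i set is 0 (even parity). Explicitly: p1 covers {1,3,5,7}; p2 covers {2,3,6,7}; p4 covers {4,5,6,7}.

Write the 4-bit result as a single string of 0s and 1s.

s1 (pos 1,3,5,7): 0⊕0⊕0⊕0 = 0
s2 (pos 2,3,6,7): 1⊕0⊕1⊕0 = 0
s4 (pos 4,5,6,7): 1⊕0⊕1⊕0 = 0
Syndrome s4…s1 = 000 → no error.
Read data bits from positions 3,5,6,7: 0010

0010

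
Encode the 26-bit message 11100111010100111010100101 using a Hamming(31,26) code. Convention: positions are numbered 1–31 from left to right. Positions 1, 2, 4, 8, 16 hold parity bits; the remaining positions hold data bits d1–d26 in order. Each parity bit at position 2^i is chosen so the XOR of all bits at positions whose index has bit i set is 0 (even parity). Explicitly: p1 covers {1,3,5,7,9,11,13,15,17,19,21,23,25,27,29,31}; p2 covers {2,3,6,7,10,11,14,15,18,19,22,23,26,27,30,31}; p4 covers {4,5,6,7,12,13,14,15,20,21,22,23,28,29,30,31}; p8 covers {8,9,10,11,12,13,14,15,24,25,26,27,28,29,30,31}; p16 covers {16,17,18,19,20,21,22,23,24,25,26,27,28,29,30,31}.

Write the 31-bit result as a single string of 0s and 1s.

1011110001110100100111010100101

Place data at non-parity positions: p1 p2 1 p4 1 1 0 p8 0 1 1 1 0 1 0 p16 1 0 0 1 1 1 0 1 0 1 0 0 1 0 1
p1 (pos 1,3,5,7,9,11,13,15,17,19,21,23,25,27,29,31): XOR of data positions = 1⊕1⊕0⊕0⊕1⊕0⊕0⊕1⊕0⊕1⊕0⊕0⊕0⊕1⊕1 = 1
p2 (pos 2,3,6,7,10,11,14,15,18,19,22,23,26,27,30,31): XOR of data positions = 1⊕1⊕0⊕1⊕1⊕1⊕0⊕0⊕0⊕1⊕0⊕1⊕0⊕0⊕1 = 0
p4 (pos 4,5,6,7,12,13,14,15,20,21,22,23,28,29,30,31): XOR of data positions = 1⊕1⊕0⊕1⊕0⊕1⊕0⊕1⊕1⊕1⊕0⊕0⊕1⊕0⊕1 = 1
p8 (pos 8,9,10,11,12,13,14,15,24,25,26,27,28,29,30,31): XOR of data positions = 0⊕1⊕1⊕1⊕0⊕1⊕0⊕1⊕0⊕1⊕0⊕0⊕1⊕0⊕1 = 0
p16 (pos 16,17,18,19,20,21,22,23,24,25,26,27,28,29,30,31): XOR of data positions = 1⊕0⊕0⊕1⊕1⊕1⊕0⊕1⊕0⊕1⊕0⊕0⊕1⊕0⊕1 = 0
Codeword: 1011110001110100100111010100101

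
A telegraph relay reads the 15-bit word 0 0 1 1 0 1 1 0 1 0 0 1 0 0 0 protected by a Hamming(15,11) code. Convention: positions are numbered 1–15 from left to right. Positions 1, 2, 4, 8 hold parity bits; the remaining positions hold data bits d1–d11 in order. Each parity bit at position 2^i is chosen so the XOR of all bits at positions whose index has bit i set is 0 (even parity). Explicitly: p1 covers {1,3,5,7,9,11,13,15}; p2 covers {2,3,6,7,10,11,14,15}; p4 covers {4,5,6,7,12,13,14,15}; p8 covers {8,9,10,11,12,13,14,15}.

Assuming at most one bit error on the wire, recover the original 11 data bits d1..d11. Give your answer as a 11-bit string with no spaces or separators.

s1 (pos 1,3,5,7,9,11,13,15): 0⊕1⊕0⊕1⊕1⊕0⊕0⊕0 = 1
s2 (pos 2,3,6,7,10,11,14,15): 0⊕1⊕1⊕1⊕0⊕0⊕0⊕0 = 1
s4 (pos 4,5,6,7,12,13,14,15): 1⊕0⊕1⊕1⊕1⊕0⊕0⊕0 = 0
s8 (pos 8,9,10,11,12,13,14,15): 0⊕1⊕0⊕0⊕1⊕0⊕0⊕0 = 0
Syndrome s8…s1 = 0011 → error at position 3.
Flip position 3: 001101101001000 → 000101101001000
Read data bits from positions 3,5,6,7,9,10,11,12,13,14,15: 00111001000

00111001000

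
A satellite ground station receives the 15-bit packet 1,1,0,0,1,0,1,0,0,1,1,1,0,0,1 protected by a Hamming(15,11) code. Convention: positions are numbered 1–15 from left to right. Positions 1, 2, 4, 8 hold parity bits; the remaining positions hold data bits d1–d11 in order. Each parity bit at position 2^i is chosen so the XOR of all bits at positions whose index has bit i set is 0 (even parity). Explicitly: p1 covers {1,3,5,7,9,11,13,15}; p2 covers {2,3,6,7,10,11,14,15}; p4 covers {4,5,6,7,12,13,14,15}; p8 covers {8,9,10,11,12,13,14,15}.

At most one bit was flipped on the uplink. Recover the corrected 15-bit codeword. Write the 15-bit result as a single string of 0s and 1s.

s1 (pos 1,3,5,7,9,11,13,15): 1⊕0⊕1⊕1⊕0⊕1⊕0⊕1 = 1
s2 (pos 2,3,6,7,10,11,14,15): 1⊕0⊕0⊕1⊕1⊕1⊕0⊕1 = 1
s4 (pos 4,5,6,7,12,13,14,15): 0⊕1⊕0⊕1⊕1⊕0⊕0⊕1 = 0
s8 (pos 8,9,10,11,12,13,14,15): 0⊕0⊕1⊕1⊕1⊕0⊕0⊕1 = 0
Syndrome s8…s1 = 0011 → error at position 3.
Flip position 3: 110010100111001 → 111010100111001

111010100111001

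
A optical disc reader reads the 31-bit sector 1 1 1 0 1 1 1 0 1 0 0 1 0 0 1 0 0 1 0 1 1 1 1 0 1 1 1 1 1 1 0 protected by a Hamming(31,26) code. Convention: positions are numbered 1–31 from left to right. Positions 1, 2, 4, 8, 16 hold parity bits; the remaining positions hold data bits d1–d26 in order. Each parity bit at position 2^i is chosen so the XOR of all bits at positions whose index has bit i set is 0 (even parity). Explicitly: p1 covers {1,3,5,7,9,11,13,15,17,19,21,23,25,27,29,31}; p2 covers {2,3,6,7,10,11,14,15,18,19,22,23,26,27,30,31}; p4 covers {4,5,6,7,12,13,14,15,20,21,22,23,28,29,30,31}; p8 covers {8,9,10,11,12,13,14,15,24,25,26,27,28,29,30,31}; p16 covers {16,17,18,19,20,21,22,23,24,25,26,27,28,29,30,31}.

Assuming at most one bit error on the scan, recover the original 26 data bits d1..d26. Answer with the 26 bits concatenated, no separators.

11111001001010111101101110

s1 (pos 1,3,5,7,9,11,13,15,17,19,21,23,25,27,29,31): 1⊕1⊕1⊕1⊕1⊕0⊕0⊕1⊕0⊕0⊕1⊕1⊕1⊕1⊕1⊕0 = 1
s2 (pos 2,3,6,7,10,11,14,15,18,19,22,23,26,27,30,31): 1⊕1⊕1⊕1⊕0⊕0⊕0⊕1⊕1⊕0⊕1⊕1⊕1⊕1⊕1⊕0 = 1
s4 (pos 4,5,6,7,12,13,14,15,20,21,22,23,28,29,30,31): 0⊕1⊕1⊕1⊕1⊕0⊕0⊕1⊕1⊕1⊕1⊕1⊕1⊕1⊕1⊕0 = 0
s8 (pos 8,9,10,11,12,13,14,15,24,25,26,27,28,29,30,31): 0⊕1⊕0⊕0⊕1⊕0⊕0⊕1⊕0⊕1⊕1⊕1⊕1⊕1⊕1⊕0 = 1
s16 (pos 16,17,18,19,20,21,22,23,24,25,26,27,28,29,30,31): 0⊕0⊕1⊕0⊕1⊕1⊕1⊕1⊕0⊕1⊕1⊕1⊕1⊕1⊕1⊕0 = 1
Syndrome s16…s1 = 11011 → error at position 27.
Flip position 27: 1110111010010010010111101111110 → 1110111010010010010111101101110
Read data bits from positions 3,5,6,7,9,10,11,12,13,14,15,17,18,19,20,21,22,23,24,25,26,27,28,29,30,31: 11111001001010111101101110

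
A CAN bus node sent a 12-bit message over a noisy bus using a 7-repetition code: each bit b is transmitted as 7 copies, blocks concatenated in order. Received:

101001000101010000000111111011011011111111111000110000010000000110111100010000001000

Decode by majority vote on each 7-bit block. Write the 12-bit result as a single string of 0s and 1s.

000111100100

Block 1 (1010010): 3 ones → 0
Block 2 (0010101): 3 ones → 0
Block 3 (0000000): 0 ones → 0
Block 4 (1111110): 6 ones → 1
Block 5 (1101101): 5 ones → 1
Block 6 (1111111): 7 ones → 1
Block 7 (1110001): 4 ones → 1
Block 8 (1000001): 2 ones → 0
Block 9 (0000000): 0 ones → 0
Block 10 (1101111): 6 ones → 1
Block 11 (0001000): 1 one → 0
Block 12 (0001000): 1 one → 0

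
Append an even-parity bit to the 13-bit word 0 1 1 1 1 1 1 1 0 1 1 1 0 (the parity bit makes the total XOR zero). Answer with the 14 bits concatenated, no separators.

XOR of the 13 data bits: 0⊕1⊕1⊕1⊕1⊕1⊕1⊕1⊕0⊕1⊕1⊕1⊕0 = 0
Parity bit = 0 (so all 14 bits XOR to 0).

01111111011100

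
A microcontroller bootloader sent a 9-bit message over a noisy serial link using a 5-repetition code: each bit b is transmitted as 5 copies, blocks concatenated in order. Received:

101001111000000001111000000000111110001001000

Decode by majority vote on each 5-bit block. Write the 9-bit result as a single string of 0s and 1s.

Block 1 (10100): 2 ones → 0
Block 2 (11110): 4 ones → 1
Block 3 (00000): 0 ones → 0
Block 4 (00111): 3 ones → 1
Block 5 (10000): 1 one → 0
Block 6 (00000): 0 ones → 0
Block 7 (11111): 5 ones → 1
Block 8 (00010): 1 one → 0
Block 9 (01000): 1 one → 0

010100100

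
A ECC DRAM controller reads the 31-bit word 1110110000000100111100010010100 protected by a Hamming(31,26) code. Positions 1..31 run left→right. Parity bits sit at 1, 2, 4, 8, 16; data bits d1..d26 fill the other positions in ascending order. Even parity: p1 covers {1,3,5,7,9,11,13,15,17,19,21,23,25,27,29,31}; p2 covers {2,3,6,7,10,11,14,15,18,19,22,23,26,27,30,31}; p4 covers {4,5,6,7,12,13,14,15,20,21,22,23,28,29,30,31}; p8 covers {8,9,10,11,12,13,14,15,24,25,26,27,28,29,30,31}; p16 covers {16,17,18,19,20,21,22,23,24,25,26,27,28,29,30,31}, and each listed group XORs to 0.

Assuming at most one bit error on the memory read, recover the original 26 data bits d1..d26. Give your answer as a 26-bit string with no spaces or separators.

s1 (pos 1,3,5,7,9,11,13,15,17,19,21,23,25,27,29,31): 1⊕1⊕1⊕0⊕0⊕0⊕0⊕0⊕1⊕1⊕0⊕0⊕0⊕1⊕1⊕0 = 1
s2 (pos 2,3,6,7,10,11,14,15,18,19,22,23,26,27,30,31): 1⊕1⊕1⊕0⊕0⊕0⊕1⊕0⊕1⊕1⊕0⊕0⊕0⊕1⊕0⊕0 = 1
s4 (pos 4,5,6,7,12,13,14,15,20,21,22,23,28,29,30,31): 0⊕1⊕1⊕0⊕0⊕0⊕1⊕0⊕1⊕0⊕0⊕0⊕0⊕1⊕0⊕0 = 1
s8 (pos 8,9,10,11,12,13,14,15,24,25,26,27,28,29,30,31): 0⊕0⊕0⊕0⊕0⊕0⊕1⊕0⊕1⊕0⊕0⊕1⊕0⊕1⊕0⊕0 = 0
s16 (pos 16,17,18,19,20,21,22,23,24,25,26,27,28,29,30,31): 0⊕1⊕1⊕1⊕1⊕0⊕0⊕0⊕1⊕0⊕0⊕1⊕0⊕1⊕0⊕0 = 1
Syndrome s16…s1 = 10111 → error at position 23.
Flip position 23: 1110110000000100111100010010100 → 1110110000000100111100110010100
Read data bits from positions 3,5,6,7,9,10,11,12,13,14,15,17,18,19,20,21,22,23,24,25,26,27,28,29,30,31: 11100000010111100110010100

11100000010111100110010100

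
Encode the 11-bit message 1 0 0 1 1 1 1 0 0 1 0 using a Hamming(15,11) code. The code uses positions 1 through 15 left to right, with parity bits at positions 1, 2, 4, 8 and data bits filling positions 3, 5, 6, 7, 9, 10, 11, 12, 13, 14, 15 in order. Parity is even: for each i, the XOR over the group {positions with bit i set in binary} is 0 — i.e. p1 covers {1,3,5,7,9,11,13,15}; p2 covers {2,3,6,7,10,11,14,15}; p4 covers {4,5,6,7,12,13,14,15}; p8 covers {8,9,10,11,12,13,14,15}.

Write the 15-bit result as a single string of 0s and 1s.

011000101110010

Place data at non-parity positions: p1 p2 1 p4 0 0 1 p8 1 1 1 0 0 1 0
p1 (pos 1,3,5,7,9,11,13,15): XOR of data positions = 1⊕0⊕1⊕1⊕1⊕0⊕0 = 0
p2 (pos 2,3,6,7,10,11,14,15): XOR of data positions = 1⊕0⊕1⊕1⊕1⊕1⊕0 = 1
p4 (pos 4,5,6,7,12,13,14,15): XOR of data positions = 0⊕0⊕1⊕0⊕0⊕1⊕0 = 0
p8 (pos 8,9,10,11,12,13,14,15): XOR of data positions = 1⊕1⊕1⊕0⊕0⊕1⊕0 = 0
Codeword: 011000101110010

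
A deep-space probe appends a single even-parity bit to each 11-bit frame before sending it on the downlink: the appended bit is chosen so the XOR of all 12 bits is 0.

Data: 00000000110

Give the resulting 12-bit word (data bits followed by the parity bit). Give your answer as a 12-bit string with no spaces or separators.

000000001100

XOR of the 11 data bits: 0⊕0⊕0⊕0⊕0⊕0⊕0⊕0⊕1⊕1⊕0 = 0
Parity bit = 0 (so all 12 bits XOR to 0).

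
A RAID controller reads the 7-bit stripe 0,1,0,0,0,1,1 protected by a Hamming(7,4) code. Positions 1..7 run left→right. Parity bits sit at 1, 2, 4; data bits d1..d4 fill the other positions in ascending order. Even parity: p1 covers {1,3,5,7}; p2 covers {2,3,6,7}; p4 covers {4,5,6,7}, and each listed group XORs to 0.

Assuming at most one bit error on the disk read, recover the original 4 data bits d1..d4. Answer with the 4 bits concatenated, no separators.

1011

s1 (pos 1,3,5,7): 0⊕0⊕0⊕1 = 1
s2 (pos 2,3,6,7): 1⊕0⊕1⊕1 = 1
s4 (pos 4,5,6,7): 0⊕0⊕1⊕1 = 0
Syndrome s4…s1 = 011 → error at position 3.
Flip position 3: 0100011 → 0110011
Read data bits from positions 3,5,6,7: 1011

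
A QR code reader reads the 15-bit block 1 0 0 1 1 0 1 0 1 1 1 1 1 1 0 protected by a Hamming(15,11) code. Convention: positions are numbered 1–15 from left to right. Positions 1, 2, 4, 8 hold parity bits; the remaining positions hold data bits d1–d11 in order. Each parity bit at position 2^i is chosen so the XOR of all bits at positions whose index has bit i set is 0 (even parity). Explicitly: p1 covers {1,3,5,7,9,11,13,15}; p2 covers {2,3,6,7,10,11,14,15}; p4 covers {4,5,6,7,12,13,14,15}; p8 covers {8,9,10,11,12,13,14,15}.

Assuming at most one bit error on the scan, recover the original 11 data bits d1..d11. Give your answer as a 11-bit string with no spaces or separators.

s1 (pos 1,3,5,7,9,11,13,15): 1⊕0⊕1⊕1⊕1⊕1⊕1⊕0 = 0
s2 (pos 2,3,6,7,10,11,14,15): 0⊕0⊕0⊕1⊕1⊕1⊕1⊕0 = 0
s4 (pos 4,5,6,7,12,13,14,15): 1⊕1⊕0⊕1⊕1⊕1⊕1⊕0 = 0
s8 (pos 8,9,10,11,12,13,14,15): 0⊕1⊕1⊕1⊕1⊕1⊕1⊕0 = 0
Syndrome s8…s1 = 0000 → no error.
Read data bits from positions 3,5,6,7,9,10,11,12,13,14,15: 01011111110

01011111110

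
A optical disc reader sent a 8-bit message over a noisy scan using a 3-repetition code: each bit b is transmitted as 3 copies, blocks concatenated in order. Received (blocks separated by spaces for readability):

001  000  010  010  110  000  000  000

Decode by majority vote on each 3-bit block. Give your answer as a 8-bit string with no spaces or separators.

00001000

Block 1 (001): 1 one → 0
Block 2 (000): 0 ones → 0
Block 3 (010): 1 one → 0
Block 4 (010): 1 one → 0
Block 5 (110): 2 ones → 1
Block 6 (000): 0 ones → 0
Block 7 (000): 0 ones → 0
Block 8 (000): 0 ones → 0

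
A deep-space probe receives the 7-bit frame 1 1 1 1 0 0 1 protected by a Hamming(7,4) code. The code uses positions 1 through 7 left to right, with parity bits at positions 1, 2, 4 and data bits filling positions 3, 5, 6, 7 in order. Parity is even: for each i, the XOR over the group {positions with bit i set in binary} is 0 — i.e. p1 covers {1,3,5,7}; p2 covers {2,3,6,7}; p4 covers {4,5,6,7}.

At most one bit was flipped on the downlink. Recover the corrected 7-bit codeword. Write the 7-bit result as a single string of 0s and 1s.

s1 (pos 1,3,5,7): 1⊕1⊕0⊕1 = 1
s2 (pos 2,3,6,7): 1⊕1⊕0⊕1 = 1
s4 (pos 4,5,6,7): 1⊕0⊕0⊕1 = 0
Syndrome s4…s1 = 011 → error at position 3.
Flip position 3: 1111001 → 1101001

1101001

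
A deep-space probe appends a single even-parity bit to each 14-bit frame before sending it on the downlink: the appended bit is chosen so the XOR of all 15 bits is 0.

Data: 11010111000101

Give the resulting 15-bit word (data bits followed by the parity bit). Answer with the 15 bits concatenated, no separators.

XOR of the 14 data bits: 1⊕1⊕0⊕1⊕0⊕1⊕1⊕1⊕0⊕0⊕0⊕1⊕0⊕1 = 0
Parity bit = 0 (so all 15 bits XOR to 0).

110101110001010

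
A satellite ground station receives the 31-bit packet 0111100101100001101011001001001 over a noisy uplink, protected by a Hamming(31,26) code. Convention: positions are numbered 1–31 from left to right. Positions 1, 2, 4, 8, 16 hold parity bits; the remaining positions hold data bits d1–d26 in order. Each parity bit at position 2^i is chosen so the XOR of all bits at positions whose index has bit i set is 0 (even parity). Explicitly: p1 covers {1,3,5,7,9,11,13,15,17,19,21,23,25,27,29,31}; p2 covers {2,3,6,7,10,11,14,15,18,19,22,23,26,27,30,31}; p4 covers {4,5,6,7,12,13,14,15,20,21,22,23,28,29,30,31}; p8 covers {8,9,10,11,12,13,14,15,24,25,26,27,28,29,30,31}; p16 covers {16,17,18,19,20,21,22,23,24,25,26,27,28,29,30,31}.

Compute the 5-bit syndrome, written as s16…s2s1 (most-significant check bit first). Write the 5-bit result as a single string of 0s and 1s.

00010

s1 (pos 1,3,5,7,9,11,13,15,17,19,21,23,25,27,29,31): 0⊕1⊕1⊕0⊕0⊕1⊕0⊕0⊕1⊕1⊕1⊕0⊕1⊕0⊕0⊕1 = 0
s2 (pos 2,3,6,7,10,11,14,15,18,19,22,23,26,27,30,31): 1⊕1⊕0⊕0⊕1⊕1⊕0⊕0⊕0⊕1⊕1⊕0⊕0⊕0⊕0⊕1 = 1
s4 (pos 4,5,6,7,12,13,14,15,20,21,22,23,28,29,30,31): 1⊕1⊕0⊕0⊕0⊕0⊕0⊕0⊕0⊕1⊕1⊕0⊕1⊕0⊕0⊕1 = 0
s8 (pos 8,9,10,11,12,13,14,15,24,25,26,27,28,29,30,31): 1⊕0⊕1⊕1⊕0⊕0⊕0⊕0⊕0⊕1⊕0⊕0⊕1⊕0⊕0⊕1 = 0
s16 (pos 16,17,18,19,20,21,22,23,24,25,26,27,28,29,30,31): 1⊕1⊕0⊕1⊕0⊕1⊕1⊕0⊕0⊕1⊕0⊕0⊕1⊕0⊕0⊕1 = 0
Syndrome s16…s1 = 00010 → error at position 2.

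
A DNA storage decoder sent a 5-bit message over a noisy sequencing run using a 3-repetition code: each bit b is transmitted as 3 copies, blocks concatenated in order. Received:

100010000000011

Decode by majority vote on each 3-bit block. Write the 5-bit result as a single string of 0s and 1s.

Block 1 (100): 1 one → 0
Block 2 (010): 1 one → 0
Block 3 (000): 0 ones → 0
Block 4 (000): 0 ones → 0
Block 5 (011): 2 ones → 1

00001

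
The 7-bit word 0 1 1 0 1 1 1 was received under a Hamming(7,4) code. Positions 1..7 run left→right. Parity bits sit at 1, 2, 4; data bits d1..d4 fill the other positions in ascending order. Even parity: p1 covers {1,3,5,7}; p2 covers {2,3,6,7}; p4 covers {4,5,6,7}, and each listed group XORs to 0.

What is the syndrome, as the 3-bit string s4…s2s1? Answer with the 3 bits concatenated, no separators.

s1 (pos 1,3,5,7): 0⊕1⊕1⊕1 = 1
s2 (pos 2,3,6,7): 1⊕1⊕1⊕1 = 0
s4 (pos 4,5,6,7): 0⊕1⊕1⊕1 = 1
Syndrome s4…s1 = 101 → error at position 5.

101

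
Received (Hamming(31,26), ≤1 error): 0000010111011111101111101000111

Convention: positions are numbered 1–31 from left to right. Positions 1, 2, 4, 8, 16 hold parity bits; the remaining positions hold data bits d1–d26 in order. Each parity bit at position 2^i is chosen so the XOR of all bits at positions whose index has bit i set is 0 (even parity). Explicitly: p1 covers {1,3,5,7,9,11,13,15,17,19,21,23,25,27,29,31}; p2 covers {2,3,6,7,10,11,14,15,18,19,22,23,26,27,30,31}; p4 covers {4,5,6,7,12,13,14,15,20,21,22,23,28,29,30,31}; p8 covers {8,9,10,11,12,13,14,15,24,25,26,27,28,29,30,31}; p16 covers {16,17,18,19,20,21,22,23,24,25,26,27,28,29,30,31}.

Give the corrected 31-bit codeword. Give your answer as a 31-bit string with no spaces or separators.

s1 (pos 1,3,5,7,9,11,13,15,17,19,21,23,25,27,29,31): 0⊕0⊕0⊕0⊕1⊕0⊕1⊕1⊕1⊕1⊕1⊕1⊕1⊕0⊕1⊕1 = 0
s2 (pos 2,3,6,7,10,11,14,15,18,19,22,23,26,27,30,31): 0⊕0⊕1⊕0⊕1⊕0⊕1⊕1⊕0⊕1⊕1⊕1⊕0⊕0⊕1⊕1 = 1
s4 (pos 4,5,6,7,12,13,14,15,20,21,22,23,28,29,30,31): 0⊕0⊕1⊕0⊕1⊕1⊕1⊕1⊕1⊕1⊕1⊕1⊕0⊕1⊕1⊕1 = 0
s8 (pos 8,9,10,11,12,13,14,15,24,25,26,27,28,29,30,31): 1⊕1⊕1⊕0⊕1⊕1⊕1⊕1⊕0⊕1⊕0⊕0⊕0⊕1⊕1⊕1 = 1
s16 (pos 16,17,18,19,20,21,22,23,24,25,26,27,28,29,30,31): 1⊕1⊕0⊕1⊕1⊕1⊕1⊕1⊕0⊕1⊕0⊕0⊕0⊕1⊕1⊕1 = 1
Syndrome s16…s1 = 11010 → error at position 26.
Flip position 26: 0000010111011111101111101000111 → 0000010111011111101111101100111

0000010111011111101111101100111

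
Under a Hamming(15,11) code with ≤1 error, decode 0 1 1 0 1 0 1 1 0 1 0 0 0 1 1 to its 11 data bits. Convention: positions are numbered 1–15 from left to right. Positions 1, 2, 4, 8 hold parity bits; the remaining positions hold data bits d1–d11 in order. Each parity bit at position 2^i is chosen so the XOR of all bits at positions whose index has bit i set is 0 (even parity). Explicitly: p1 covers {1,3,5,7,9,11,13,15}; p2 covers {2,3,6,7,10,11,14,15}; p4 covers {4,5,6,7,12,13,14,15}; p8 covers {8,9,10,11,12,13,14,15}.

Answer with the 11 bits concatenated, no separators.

s1 (pos 1,3,5,7,9,11,13,15): 0⊕1⊕1⊕1⊕0⊕0⊕0⊕1 = 0
s2 (pos 2,3,6,7,10,11,14,15): 1⊕1⊕0⊕1⊕1⊕0⊕1⊕1 = 0
s4 (pos 4,5,6,7,12,13,14,15): 0⊕1⊕0⊕1⊕0⊕0⊕1⊕1 = 0
s8 (pos 8,9,10,11,12,13,14,15): 1⊕0⊕1⊕0⊕0⊕0⊕1⊕1 = 0
Syndrome s8…s1 = 0000 → no error.
Read data bits from positions 3,5,6,7,9,10,11,12,13,14,15: 11010100011

11010100011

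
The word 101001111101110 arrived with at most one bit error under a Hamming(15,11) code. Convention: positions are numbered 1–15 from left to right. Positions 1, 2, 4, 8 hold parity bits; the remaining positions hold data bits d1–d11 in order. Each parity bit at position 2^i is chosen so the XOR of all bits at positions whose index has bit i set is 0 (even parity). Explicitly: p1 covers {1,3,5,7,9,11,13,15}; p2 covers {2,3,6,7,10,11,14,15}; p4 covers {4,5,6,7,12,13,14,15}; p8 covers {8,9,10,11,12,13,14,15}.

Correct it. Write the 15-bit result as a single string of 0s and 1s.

101001011101110

s1 (pos 1,3,5,7,9,11,13,15): 1⊕1⊕0⊕1⊕1⊕0⊕1⊕0 = 1
s2 (pos 2,3,6,7,10,11,14,15): 0⊕1⊕1⊕1⊕1⊕0⊕1⊕0 = 1
s4 (pos 4,5,6,7,12,13,14,15): 0⊕0⊕1⊕1⊕1⊕1⊕1⊕0 = 1
s8 (pos 8,9,10,11,12,13,14,15): 1⊕1⊕1⊕0⊕1⊕1⊕1⊕0 = 0
Syndrome s8…s1 = 0111 → error at position 7.
Flip position 7: 101001111101110 → 101001011101110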